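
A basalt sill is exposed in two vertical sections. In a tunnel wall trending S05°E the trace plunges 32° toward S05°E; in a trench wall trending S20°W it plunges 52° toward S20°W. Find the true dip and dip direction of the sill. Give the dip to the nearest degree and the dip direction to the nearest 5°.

true dip 61°, dip direction 245°

Represent each trace as a vector plunging at its apparent dip toward its trend (east-north-up frame): v₁ = (0.074, -0.845, -0.530), v₂ = (-0.211, -0.579, -0.788).
Cross product v₁ × v₂ gives the pole to the plane: n ∝ (-0.359, -0.170, 0.221).
True dip = arccos(n_z / |n|) = arccos(0.4855) = 61.0°.
The horizontal component of n points toward azimuth atan2(n_x, n_y) = 245°, the dip direction.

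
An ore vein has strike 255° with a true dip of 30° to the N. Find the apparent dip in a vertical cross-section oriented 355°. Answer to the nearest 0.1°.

The strike is 255° and the section trends 355°; the acute angle between them is β = 80°.
tan α = tan 30° × sin 80° = 0.5774 × 0.9848 = 0.5686
α = arctan(0.5686) = 29.62°

29.6°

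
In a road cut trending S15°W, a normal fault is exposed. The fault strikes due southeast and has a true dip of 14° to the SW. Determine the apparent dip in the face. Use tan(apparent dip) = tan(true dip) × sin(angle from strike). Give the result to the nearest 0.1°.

12.2°

The section lies 60° from the strike.
tan α = tan 14° × sin 60° = 0.2493 × 0.8660 = 0.2159
α = arctan(0.2159) = 12.18°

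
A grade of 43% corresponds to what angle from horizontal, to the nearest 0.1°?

23.3°

tan θ = 43/100 = 0.4300
θ = arctan(0.4300) = 23.27°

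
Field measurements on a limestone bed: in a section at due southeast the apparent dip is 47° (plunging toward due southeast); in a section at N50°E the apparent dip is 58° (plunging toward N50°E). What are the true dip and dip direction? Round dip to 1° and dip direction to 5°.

Each apparent-dip line lies in the plane. As unit vectors (x east, y north, z up), v₁ plunges 47°→due southeast and v₂ plunges 58°→N50°E.
Cross product v₁ × v₂ gives the pole to the plane: n ∝ (0.658, 0.112, 0.360).
True dip = arccos(n_z / |n|) = arccos(0.4747) = 61.7°.
Dip direction = atan2(0.658, 0.112) = 80° (azimuth of n's horizontal projection).

true dip 62°, dip direction 080°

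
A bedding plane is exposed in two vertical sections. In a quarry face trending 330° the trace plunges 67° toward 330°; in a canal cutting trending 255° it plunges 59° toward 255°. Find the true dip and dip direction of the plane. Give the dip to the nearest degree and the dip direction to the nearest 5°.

true dip 69°, dip direction 305°

The two traces are lines in the plane: v₁ = (sin 330°·cos 67°, cos 330°·cos 67°, −sin 67°), v₂ = (sin 255°·cos 59°, cos 255°·cos 59°, −sin 59°).
The plane normal is n = v₁ × v₂ ∝ (-0.413, 0.290, 0.194).
True dip = arccos(n_z / |n|) = arccos(0.3594) = 68.9°.
Dip direction = azimuth of (n_x, n_y) = atan2(-0.413, 0.290) = 305°.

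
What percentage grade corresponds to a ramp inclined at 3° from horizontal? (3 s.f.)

5.24%

grade % = 100 × tan 3° = 100 × 0.0524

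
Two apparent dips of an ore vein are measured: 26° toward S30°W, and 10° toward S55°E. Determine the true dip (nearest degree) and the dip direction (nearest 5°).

Each apparent-dip line lies in the plane. As unit vectors (x east, y north, z up), v₁ plunges 26°→S30°W and v₂ plunges 10°→S55°E.
n = v₁ × v₂ = (-0.112, -0.432, 0.882) (taken with n_z > 0).
tan δ = √(n_x²+n_y²)/n_z = 0.446/0.882, so δ = 26.8°.
Dip direction = azimuth of (n_x, n_y) = atan2(-0.112, -0.432) = 195°.

true dip 27°, dip direction 195°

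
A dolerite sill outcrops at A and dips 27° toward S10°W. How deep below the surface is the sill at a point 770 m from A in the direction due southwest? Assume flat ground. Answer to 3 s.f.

321 m

The hole lies 35° from the dip direction, so the down-dip offset is 770 × cos 35° = 630.75 m.
Depth = down-dip offset × tan(dip) = 630.75 × tan 27° = 630.75 × 0.5095
Depth = 321.38 m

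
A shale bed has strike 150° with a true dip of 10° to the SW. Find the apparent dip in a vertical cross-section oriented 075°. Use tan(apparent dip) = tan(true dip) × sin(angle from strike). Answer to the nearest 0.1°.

Angle between strike (150°) and section (075°): β = 75°.
tan α = tan 10° × sin 75° = 0.1763 × 0.9659 = 0.1703
α = arctan(0.1703) = 9.67°

9.7°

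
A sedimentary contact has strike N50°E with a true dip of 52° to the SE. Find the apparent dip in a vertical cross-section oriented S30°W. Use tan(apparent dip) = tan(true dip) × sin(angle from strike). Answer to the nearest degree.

24°

The strike is N50°E and the section trends S30°W; the acute angle between them is β = 20°.
tan(apparent dip) = tan 52° · sin 20° = 0.4378
apparent dip = arctan 0.4378 = 23.64°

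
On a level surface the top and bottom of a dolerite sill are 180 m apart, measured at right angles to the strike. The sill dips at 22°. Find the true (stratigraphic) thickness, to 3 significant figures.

True thickness t = w · sin(dip) = 180 × sin 22°
t = 180 × 0.3746 = 67.429 m

67.4 m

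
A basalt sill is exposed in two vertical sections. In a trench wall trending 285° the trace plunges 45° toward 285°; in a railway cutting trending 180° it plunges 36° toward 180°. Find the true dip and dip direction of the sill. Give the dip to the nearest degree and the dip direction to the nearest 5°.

The two traces are lines in the plane: v₁ = (sin 285°·cos 45°, cos 285°·cos 45°, −sin 45°), v₂ = (sin 180°·cos 36°, cos 180°·cos 36°, −sin 36°).
The plane normal is n = v₁ × v₂ ∝ (-0.680, -0.401, 0.553).
tan δ = √(n_x²+n_y²)/n_z = 0.789/0.553, so δ = 55.0°.
Dip direction = azimuth of (n_x, n_y) = atan2(-0.680, -0.401) = 239°.

true dip 55°, dip direction 240°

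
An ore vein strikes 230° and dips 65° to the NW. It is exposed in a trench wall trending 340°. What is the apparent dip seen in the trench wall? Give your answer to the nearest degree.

The section lies 70° from the strike.
tan(apparent dip) = tan 65° · sin 70° = 2.0152
apparent dip = arctan 2.0152 = 63.61°

64°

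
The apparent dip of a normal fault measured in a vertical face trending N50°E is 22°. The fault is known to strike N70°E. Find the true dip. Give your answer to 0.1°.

49.8°

The section is 20° from the strike.
tan δ = tan α / sin β = tan 22° / sin 20° = 0.4040 / 0.3420 = 1.1813
δ = arctan(1.1813) = 49.75°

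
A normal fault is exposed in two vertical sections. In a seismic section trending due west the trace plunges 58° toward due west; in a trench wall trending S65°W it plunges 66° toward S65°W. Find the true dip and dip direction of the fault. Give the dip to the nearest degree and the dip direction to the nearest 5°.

Represent each trace as a vector plunging at its apparent dip toward its trend (east-north-up frame): v₁ = (-0.530, -0.000, -0.848), v₂ = (-0.369, -0.172, -0.914).
n = v₁ × v₂ = (-0.146, -0.171, 0.091) (taken with n_z > 0).
Dip δ = arctan(|n_h|/n_z) = arctan(0.225/0.091) = 68.0°.
The horizontal component of n points toward azimuth atan2(n_x, n_y) = 220°, the dip direction.

true dip 68°, dip direction 220°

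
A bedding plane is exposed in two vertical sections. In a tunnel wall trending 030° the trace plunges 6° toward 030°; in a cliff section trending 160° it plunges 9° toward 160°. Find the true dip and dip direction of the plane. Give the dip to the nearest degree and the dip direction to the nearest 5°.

true dip 17°, dip direction 100°

Each apparent-dip line lies in the plane. As unit vectors (x east, y north, z up), v₁ plunges 6°→030° and v₂ plunges 9°→160°.
The plane normal is n = v₁ × v₂ ∝ (0.232, -0.042, 0.752).
tan δ = √(n_x²+n_y²)/n_z = 0.236/0.752, so δ = 17.4°.
Dip direction = atan2(0.232, -0.042) = 100° (azimuth of n's horizontal projection).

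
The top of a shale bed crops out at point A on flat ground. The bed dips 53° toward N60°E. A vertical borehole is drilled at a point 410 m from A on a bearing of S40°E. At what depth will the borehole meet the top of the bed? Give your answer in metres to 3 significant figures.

94.5 m

The hole lies 80° from the dip direction, so the down-dip offset is 410 × cos 80° = 71.20 m.
Depth = down-dip offset × tan(dip) = 71.20 × tan 53° = 71.20 × 1.3270
Depth = 94.48 m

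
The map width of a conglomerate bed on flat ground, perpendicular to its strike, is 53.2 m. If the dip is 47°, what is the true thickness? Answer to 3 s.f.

True thickness t = w · sin(dip) = 53.2 × sin 47°
t = 53.2 × 0.7314 = 38.908 m

38.9 m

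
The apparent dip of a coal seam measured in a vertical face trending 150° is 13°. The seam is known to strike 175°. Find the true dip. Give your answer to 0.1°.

28.6°

β = acute angle between strike 175° and section 150° = 25°.
tan(true dip) = tan 13° / sin 25° = 0.5463
true dip = arctan 0.5463 = 28.65°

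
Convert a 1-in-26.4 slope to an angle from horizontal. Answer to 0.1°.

tan θ = 1/26.4 = 0.0379
θ = arctan(0.0379) = 2.17°

2.2°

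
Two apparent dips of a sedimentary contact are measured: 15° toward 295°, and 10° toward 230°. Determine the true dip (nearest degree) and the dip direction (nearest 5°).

The two traces are lines in the plane: v₁ = (sin 295°·cos 15°, cos 295°·cos 15°, −sin 15°), v₂ = (sin 230°·cos 10°, cos 230°·cos 10°, −sin 10°).
Cross product v₁ × v₂ gives the pole to the plane: n ∝ (-0.235, 0.043, 0.862).
tan δ = √(n_x²+n_y²)/n_z = 0.239/0.862, so δ = 15.5°.
The horizontal component of n points toward azimuth atan2(n_x, n_y) = 280°, the dip direction.

true dip 15°, dip direction 280°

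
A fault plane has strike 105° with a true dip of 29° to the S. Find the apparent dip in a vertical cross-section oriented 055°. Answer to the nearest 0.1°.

The strike is 105° and the section trends 055°; the acute angle between them is β = 50°.
tan(apparent dip) = tan 29° · sin 50° = 0.4246
α = arctan(0.4246) = 23.01°

23.0°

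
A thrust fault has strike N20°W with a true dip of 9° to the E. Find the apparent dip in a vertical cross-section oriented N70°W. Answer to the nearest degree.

Angle between strike (N20°W) and section (N70°W): β = 50°.
tan α = tan 9° × sin 50° = 0.1584 × 0.7660 = 0.1213
α = arctan(0.1213) = 6.92°

7°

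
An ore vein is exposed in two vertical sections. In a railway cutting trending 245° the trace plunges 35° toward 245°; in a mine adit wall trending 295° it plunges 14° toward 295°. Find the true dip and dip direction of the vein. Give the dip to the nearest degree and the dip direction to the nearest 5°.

true dip 37°, dip direction 225°

The two traces are lines in the plane: v₁ = (sin 245°·cos 35°, cos 245°·cos 35°, −sin 35°), v₂ = (sin 295°·cos 14°, cos 295°·cos 14°, −sin 14°).
Cross product v₁ × v₂ gives the pole to the plane: n ∝ (-0.319, -0.325, 0.609).
tan δ = √(n_x²+n_y²)/n_z = 0.455/0.609, so δ = 36.8°.
Dip direction = atan2(-0.319, -0.325) = 224° (azimuth of n's horizontal projection).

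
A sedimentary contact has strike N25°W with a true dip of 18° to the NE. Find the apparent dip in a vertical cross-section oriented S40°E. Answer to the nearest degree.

5°

Angle between strike (N25°W) and section (S40°E): β = 15°.
tan(apparent dip) = tan 18° · sin 15° = 0.0841
α = arctan(0.0841) = 4.81°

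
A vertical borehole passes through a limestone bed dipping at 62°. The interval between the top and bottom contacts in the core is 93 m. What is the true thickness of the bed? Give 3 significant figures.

43.7 m

True thickness t = h · cos(dip) = 93 × cos 62°
t = 93 × 0.4695 = 43.661 m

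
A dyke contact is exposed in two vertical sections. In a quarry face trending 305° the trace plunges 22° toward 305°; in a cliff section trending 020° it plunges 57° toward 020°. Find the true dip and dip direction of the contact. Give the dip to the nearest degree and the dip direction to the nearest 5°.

Each apparent-dip line lies in the plane. As unit vectors (x east, y north, z up), v₁ plunges 22°→305° and v₂ plunges 57°→020°.
The plane normal is n = v₁ × v₂ ∝ (0.254, 0.707, 0.488).
Dip δ = arctan(|n_h|/n_z) = arctan(0.751/0.488) = 57.0°.
Dip direction = atan2(0.254, 0.707) = 20° (azimuth of n's horizontal projection).

true dip 57°, dip direction 020°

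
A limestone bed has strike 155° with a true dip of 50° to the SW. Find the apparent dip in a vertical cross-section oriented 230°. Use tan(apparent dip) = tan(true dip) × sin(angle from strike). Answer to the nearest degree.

The strike is 155° and the section trends 230°; the acute angle between them is β = 75°.
tan(apparent dip) = tan 50° · sin 75° = 1.1511
apparent dip = arctan 1.1511 = 49.02°

49°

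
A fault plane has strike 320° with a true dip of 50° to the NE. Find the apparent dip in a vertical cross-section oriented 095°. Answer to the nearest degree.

The section lies 45° from the strike.
tan α = tan 50° × sin 45° = 1.1918 × 0.7071 = 0.8427
apparent dip = arctan 0.8427 = 40.12°

40°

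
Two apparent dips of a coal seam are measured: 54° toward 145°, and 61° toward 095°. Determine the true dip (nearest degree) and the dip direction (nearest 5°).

true dip 61°, dip direction 105°

Each apparent-dip line lies in the plane. As unit vectors (x east, y north, z up), v₁ plunges 54°→145° and v₂ plunges 61°→095°.
Cross product v₁ × v₂ gives the pole to the plane: n ∝ (0.387, -0.096, 0.218).
True dip = arccos(n_z / |n|) = arccos(0.4803) = 61.3°.
Dip direction = atan2(0.387, -0.096) = 104° (azimuth of n's horizontal projection).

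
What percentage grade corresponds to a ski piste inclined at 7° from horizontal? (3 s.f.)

grade % = 100 × tan 7° = 100 × 0.1228

12.3%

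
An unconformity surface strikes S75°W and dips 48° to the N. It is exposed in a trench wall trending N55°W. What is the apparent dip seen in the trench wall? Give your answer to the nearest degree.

The section lies 50° from the strike.
tan α = tan 48° × sin 50° = 1.1106 × 0.7660 = 0.8508
α = arctan(0.8508) = 40.39°

40°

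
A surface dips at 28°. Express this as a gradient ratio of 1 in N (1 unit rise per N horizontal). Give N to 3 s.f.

1 : N means tan θ = 1/N, so N = 1/tan 28° = 1/0.5317

1 in 1.88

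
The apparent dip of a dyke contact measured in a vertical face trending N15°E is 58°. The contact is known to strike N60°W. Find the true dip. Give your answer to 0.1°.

58.9°

β = acute angle between strike N60°W and section N15°E = 75°.
tan(true dip) = tan 58° / sin 75° = 1.6568
δ = arctan(1.6568) = 58.89°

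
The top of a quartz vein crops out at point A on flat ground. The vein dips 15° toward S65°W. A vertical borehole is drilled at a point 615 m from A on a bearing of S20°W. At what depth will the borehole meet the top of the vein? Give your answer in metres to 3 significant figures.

The hole lies 45° from the dip direction, so the down-dip offset is 615 × cos 45° = 434.87 m.
Depth = down-dip offset × tan(dip) = 434.87 × tan 15° = 434.87 × 0.2679
Depth = 116.52 m

117 m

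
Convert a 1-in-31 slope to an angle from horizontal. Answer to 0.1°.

1.8°

tan θ = 1/31 = 0.0323
θ = arctan(0.0323) = 1.85°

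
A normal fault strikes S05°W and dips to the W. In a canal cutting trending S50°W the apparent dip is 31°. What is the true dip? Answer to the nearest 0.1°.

40.4°

β = acute angle between strike S05°W and section S50°W = 45°.
tan(true dip) = tan 31° / sin 45° = 0.8497
true dip = arctan 0.8497 = 40.36°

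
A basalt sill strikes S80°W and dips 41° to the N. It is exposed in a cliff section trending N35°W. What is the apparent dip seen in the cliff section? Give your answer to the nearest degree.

Angle between strike (S80°W) and section (N35°W): β = 65°.
tan(apparent dip) = tan 41° · sin 65° = 0.7878
apparent dip = arctan 0.7878 = 38.23°

38°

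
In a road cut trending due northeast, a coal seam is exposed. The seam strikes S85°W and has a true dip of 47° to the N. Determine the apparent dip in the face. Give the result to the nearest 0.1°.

34.6°

The strike is S85°W and the section trends due northeast; the acute angle between them is β = 40°.
tan α = tan 47° × sin 40° = 1.0724 × 0.6428 = 0.6893
α = arctan(0.6893) = 34.58°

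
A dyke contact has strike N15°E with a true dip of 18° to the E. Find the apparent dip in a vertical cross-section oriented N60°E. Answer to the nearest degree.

Angle between strike (N15°E) and section (N60°E): β = 45°.
tan α = tan 18° × sin 45° = 0.3249 × 0.7071 = 0.2298
apparent dip = arctan 0.2298 = 12.94°

13°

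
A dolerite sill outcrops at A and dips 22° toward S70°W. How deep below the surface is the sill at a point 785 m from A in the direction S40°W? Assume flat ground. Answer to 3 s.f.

275 m

The hole lies 30° from the dip direction, so the down-dip offset is 785 × cos 30° = 679.83 m.
Depth = down-dip offset × tan(dip) = 679.83 × tan 22° = 679.83 × 0.4040
Depth = 274.67 m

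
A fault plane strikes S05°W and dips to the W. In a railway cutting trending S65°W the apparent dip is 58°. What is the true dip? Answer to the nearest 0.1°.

The section is 60° from the strike.
tan δ = tan α / sin β = tan 58° / sin 60° = 1.6003 / 0.8660 = 1.8479
true dip = arctan 1.8479 = 61.58°

61.6°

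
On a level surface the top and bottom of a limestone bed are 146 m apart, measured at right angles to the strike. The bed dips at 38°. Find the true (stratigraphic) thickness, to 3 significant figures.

89.9 m

True thickness t = w · sin(dip) = 146 × sin 38°
t = 146 × 0.6157 = 89.887 m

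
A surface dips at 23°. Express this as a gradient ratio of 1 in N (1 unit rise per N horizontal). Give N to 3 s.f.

1 : N means tan θ = 1/N, so N = 1/tan 23° = 1/0.4245

1 in 2.36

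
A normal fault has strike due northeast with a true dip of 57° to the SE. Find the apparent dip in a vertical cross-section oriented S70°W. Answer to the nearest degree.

Angle between strike (due northeast) and section (S70°W): β = 25°.
tan(apparent dip) = tan 57° · sin 25° = 0.6508
apparent dip = arctan 0.6508 = 33.06°

33°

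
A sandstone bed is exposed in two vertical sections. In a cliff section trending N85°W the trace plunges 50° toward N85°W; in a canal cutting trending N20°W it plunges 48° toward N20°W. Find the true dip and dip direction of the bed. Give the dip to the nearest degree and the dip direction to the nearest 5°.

true dip 54°, dip direction 305°

Each apparent-dip line lies in the plane. As unit vectors (x east, y north, z up), v₁ plunges 50°→N85°W and v₂ plunges 48°→N20°W.
The plane normal is n = v₁ × v₂ ∝ (-0.440, 0.301, 0.390).
Dip δ = arctan(|n_h|/n_z) = arctan(0.533/0.390) = 53.8°.
Dip direction = azimuth of (n_x, n_y) = atan2(-0.440, 0.301) = 304°.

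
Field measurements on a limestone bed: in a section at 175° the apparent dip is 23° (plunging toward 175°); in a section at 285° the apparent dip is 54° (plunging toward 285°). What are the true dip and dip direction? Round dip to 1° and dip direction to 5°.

The two traces are lines in the plane: v₁ = (sin 175°·cos 23°, cos 175°·cos 23°, −sin 23°), v₂ = (sin 285°·cos 54°, cos 285°·cos 54°, −sin 54°).
The plane normal is n = v₁ × v₂ ∝ (-0.801, -0.287, 0.508).
True dip = arccos(n_z / |n|) = arccos(0.5129) = 59.1°.
The horizontal component of n points toward azimuth atan2(n_x, n_y) = 250°, the dip direction.

true dip 59°, dip direction 250°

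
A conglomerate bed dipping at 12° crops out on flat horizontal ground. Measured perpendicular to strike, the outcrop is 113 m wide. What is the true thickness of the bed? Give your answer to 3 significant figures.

23.5 m

True thickness t = w · sin(dip) = 113 × sin 12°
t = 113 × 0.2079 = 23.494 m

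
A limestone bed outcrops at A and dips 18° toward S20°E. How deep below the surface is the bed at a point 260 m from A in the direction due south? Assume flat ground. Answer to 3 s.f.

79.4 m

The hole lies 20° from the dip direction, so the down-dip offset is 260 × cos 20° = 244.32 m.
Depth = down-dip offset × tan(dip) = 244.32 × tan 18° = 244.32 × 0.3249
Depth = 79.38 m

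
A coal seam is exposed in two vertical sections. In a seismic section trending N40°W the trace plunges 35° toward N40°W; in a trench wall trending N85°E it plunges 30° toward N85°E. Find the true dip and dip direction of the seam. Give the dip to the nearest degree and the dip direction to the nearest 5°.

Represent each trace as a vector plunging at its apparent dip toward its trend (east-north-up frame): v₁ = (-0.527, 0.628, -0.574), v₂ = (0.863, 0.075, -0.500).
n = v₁ × v₂ = (0.270, 0.758, 0.581) (taken with n_z > 0).
tan δ = √(n_x²+n_y²)/n_z = 0.805/0.581, so δ = 54.2°.
Dip direction = azimuth of (n_x, n_y) = atan2(0.270, 0.758) = 20°.

true dip 54°, dip direction 020°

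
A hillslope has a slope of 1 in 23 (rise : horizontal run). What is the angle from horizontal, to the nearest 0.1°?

tan θ = 1/23 = 0.0435
θ = arctan(0.0435) = 2.49°

2.5°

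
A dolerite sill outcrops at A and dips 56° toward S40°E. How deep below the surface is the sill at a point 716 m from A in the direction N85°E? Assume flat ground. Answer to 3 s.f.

The hole lies 55° from the dip direction, so the down-dip offset is 716 × cos 55° = 410.68 m.
Depth = down-dip offset × tan(dip) = 410.68 × tan 56° = 410.68 × 1.4826
Depth = 608.86 m

609 m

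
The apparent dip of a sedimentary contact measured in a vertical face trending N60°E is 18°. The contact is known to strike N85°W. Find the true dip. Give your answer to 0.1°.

29.5°

The section is 35° from the strike.
tan δ = tan α / sin β = tan 18° / sin 35° = 0.3249 / 0.5736 = 0.5665
δ = arctan(0.5665) = 29.53°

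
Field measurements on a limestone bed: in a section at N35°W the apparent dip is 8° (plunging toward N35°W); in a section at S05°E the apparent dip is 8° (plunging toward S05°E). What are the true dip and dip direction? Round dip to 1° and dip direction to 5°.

Each apparent-dip line lies in the plane. As unit vectors (x east, y north, z up), v₁ plunges 8°→N35°W and v₂ plunges 8°→S05°E.
Cross product v₁ × v₂ gives the pole to the plane: n ∝ (-0.250, -0.091, 0.490).
Dip δ = arctan(|n_h|/n_z) = arctan(0.266/0.490) = 28.5°.
Dip direction = atan2(-0.250, -0.091) = 250° (azimuth of n's horizontal projection).

true dip 29°, dip direction 250°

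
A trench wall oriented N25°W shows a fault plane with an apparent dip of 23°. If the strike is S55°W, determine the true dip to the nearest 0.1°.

The section is 80° from the strike.
tan(true dip) = tan 23° / sin 80° = 0.4310
δ = arctan(0.4310) = 23.32°

23.3°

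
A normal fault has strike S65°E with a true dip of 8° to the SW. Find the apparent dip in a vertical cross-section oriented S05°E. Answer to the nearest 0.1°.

6.9°

Angle between strike (S65°E) and section (S05°E): β = 60°.
tan α = tan 8° × sin 60° = 0.1405 × 0.8660 = 0.1217
apparent dip = arctan 0.1217 = 6.94°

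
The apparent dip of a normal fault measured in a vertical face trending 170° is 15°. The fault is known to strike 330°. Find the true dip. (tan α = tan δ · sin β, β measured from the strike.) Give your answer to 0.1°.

β = acute angle between strike 330° and section 170° = 20°.
tan δ = tan α / sin β = tan 15° / sin 20° = 0.2679 / 0.3420 = 0.7834
δ = arctan(0.7834) = 38.08°

38.1°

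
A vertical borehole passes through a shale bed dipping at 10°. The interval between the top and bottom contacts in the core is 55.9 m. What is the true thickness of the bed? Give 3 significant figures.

True thickness t = h · cos(dip) = 55.9 × cos 10°
t = 55.9 × 0.9848 = 55.051 m

55.1 m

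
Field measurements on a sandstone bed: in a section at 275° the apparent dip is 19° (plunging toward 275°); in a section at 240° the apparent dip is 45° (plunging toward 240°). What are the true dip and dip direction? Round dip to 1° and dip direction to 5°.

true dip 52°, dip direction 200°

Represent each trace as a vector plunging at its apparent dip toward its trend (east-north-up frame): v₁ = (-0.942, 0.082, -0.326), v₂ = (-0.612, -0.354, -0.707).
Cross product v₁ × v₂ gives the pole to the plane: n ∝ (-0.173, -0.467, 0.383).
Dip δ = arctan(|n_h|/n_z) = arctan(0.498/0.383) = 52.4°.
The horizontal component of n points toward azimuth atan2(n_x, n_y) = 200°, the dip direction.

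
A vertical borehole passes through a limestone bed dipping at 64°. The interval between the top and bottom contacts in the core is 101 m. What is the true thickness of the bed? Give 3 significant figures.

44.3 m

True thickness t = h · cos(dip) = 101 × cos 64°
t = 101 × 0.4384 = 44.275 m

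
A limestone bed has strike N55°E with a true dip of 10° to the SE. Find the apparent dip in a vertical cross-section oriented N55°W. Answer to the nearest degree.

The section lies 70° from the strike.
tan(apparent dip) = tan 10° · sin 70° = 0.1657
α = arctan(0.1657) = 9.41°

9°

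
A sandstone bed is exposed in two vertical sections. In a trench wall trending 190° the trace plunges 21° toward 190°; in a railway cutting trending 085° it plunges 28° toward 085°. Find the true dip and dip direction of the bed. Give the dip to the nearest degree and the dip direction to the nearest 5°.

Each apparent-dip line lies in the plane. As unit vectors (x east, y north, z up), v₁ plunges 21°→190° and v₂ plunges 28°→085°.
Cross product v₁ × v₂ gives the pole to the plane: n ∝ (0.459, -0.391, 0.796).
True dip = arccos(n_z / |n|) = arccos(0.7970) = 37.2°.
Dip direction = azimuth of (n_x, n_y) = atan2(0.459, -0.391) = 130°.

true dip 37°, dip direction 130°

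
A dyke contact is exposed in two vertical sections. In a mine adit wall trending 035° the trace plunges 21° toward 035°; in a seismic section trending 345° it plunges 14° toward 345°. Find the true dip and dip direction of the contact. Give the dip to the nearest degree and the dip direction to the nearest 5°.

Each apparent-dip line lies in the plane. As unit vectors (x east, y north, z up), v₁ plunges 21°→035° and v₂ plunges 14°→345°.
Cross product v₁ × v₂ gives the pole to the plane: n ∝ (0.151, 0.220, 0.694).
True dip = arccos(n_z / |n|) = arccos(0.9336) = 21.0°.
The horizontal component of n points toward azimuth atan2(n_x, n_y) = 34°, the dip direction.

true dip 21°, dip direction 035°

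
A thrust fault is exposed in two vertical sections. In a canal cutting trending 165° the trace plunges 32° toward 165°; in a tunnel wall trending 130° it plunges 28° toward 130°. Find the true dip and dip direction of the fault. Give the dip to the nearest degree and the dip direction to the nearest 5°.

Each apparent-dip line lies in the plane. As unit vectors (x east, y north, z up), v₁ plunges 32°→165° and v₂ plunges 28°→130°.
n = v₁ × v₂ = (0.084, -0.255, 0.429) (taken with n_z > 0).
tan δ = √(n_x²+n_y²)/n_z = 0.269/0.429, so δ = 32.0°.
Dip direction = azimuth of (n_x, n_y) = atan2(0.084, -0.255) = 162°.

true dip 32°, dip direction 160°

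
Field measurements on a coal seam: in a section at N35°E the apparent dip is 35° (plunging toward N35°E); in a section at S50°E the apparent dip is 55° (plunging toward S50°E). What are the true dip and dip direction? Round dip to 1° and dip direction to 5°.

Each apparent-dip line lies in the plane. As unit vectors (x east, y north, z up), v₁ plunges 35°→N35°E and v₂ plunges 55°→S50°E.
n = v₁ × v₂ = (0.761, -0.133, 0.468) (taken with n_z > 0).
True dip = arccos(n_z / |n|) = arccos(0.5181) = 58.8°.
The horizontal component of n points toward azimuth atan2(n_x, n_y) = 100°, the dip direction.

true dip 59°, dip direction 100°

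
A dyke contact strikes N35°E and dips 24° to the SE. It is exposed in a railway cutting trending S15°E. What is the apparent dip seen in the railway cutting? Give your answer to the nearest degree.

19°

Angle between strike (N35°E) and section (S15°E): β = 50°.
tan(apparent dip) = tan 24° · sin 50° = 0.3411
α = arctan(0.3411) = 18.83°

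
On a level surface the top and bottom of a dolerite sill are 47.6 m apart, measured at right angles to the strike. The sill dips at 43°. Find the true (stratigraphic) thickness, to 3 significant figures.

32.5 m

True thickness t = w · sin(dip) = 47.6 × sin 43°
t = 47.6 × 0.6820 = 32.463 m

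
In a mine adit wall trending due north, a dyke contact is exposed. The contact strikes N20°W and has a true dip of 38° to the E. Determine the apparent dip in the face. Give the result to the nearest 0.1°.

Angle between strike (N20°W) and section (due north): β = 20°.
tan(apparent dip) = tan 38° · sin 20° = 0.2672
α = arctan(0.2672) = 14.96°

15.0°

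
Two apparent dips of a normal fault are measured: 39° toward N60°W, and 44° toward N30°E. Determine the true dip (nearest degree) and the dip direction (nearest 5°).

The two traces are lines in the plane: v₁ = (sin 300°·cos 39°, cos 300°·cos 39°, −sin 39°), v₂ = (sin 30°·cos 44°, cos 30°·cos 44°, −sin 44°).
n = v₁ × v₂ = (-0.122, 0.694, 0.559) (taken with n_z > 0).
tan δ = √(n_x²+n_y²)/n_z = 0.705/0.559, so δ = 51.6°.
Dip direction = azimuth of (n_x, n_y) = atan2(-0.122, 0.694) = 350°.

true dip 52°, dip direction 350°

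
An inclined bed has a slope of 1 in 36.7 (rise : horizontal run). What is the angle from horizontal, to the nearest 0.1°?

tan θ = 1/36.7 = 0.0272
θ = arctan(0.0272) = 1.56°

1.6°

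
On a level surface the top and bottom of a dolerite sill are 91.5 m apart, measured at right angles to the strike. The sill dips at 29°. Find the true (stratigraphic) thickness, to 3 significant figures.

True thickness t = w · sin(dip) = 91.5 × sin 29°
t = 91.5 × 0.4848 = 44.360 m

44.4 m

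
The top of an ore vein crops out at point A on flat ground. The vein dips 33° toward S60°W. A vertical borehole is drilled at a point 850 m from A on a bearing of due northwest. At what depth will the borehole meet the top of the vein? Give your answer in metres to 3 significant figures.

143 m

The hole lies 75° from the dip direction, so the down-dip offset is 850 × cos 75° = 220.00 m.
Depth = down-dip offset × tan(dip) = 220.00 × tan 33° = 220.00 × 0.6494
Depth = 142.87 m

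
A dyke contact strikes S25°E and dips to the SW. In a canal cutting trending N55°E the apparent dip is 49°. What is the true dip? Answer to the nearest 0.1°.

β = acute angle between strike S25°E and section N55°E = 80°.
tan(true dip) = tan 49° / sin 80° = 1.1681
δ = arctan(1.1681) = 49.43°

49.4°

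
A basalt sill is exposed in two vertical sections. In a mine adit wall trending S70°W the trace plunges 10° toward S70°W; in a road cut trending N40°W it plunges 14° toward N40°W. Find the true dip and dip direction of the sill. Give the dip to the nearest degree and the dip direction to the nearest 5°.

true dip 15°, dip direction 300°

Represent each trace as a vector plunging at its apparent dip toward its trend (east-north-up frame): v₁ = (-0.925, -0.337, -0.174), v₂ = (-0.624, 0.743, -0.242).
n = v₁ × v₂ = (-0.211, 0.116, 0.898) (taken with n_z > 0).
Dip δ = arctan(|n_h|/n_z) = arctan(0.240/0.898) = 15.0°.
Dip direction = atan2(-0.211, 0.116) = 299° (azimuth of n's horizontal projection).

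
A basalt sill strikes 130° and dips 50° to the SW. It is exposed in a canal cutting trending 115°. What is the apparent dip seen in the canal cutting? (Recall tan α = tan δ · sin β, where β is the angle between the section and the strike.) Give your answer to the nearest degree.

Angle between strike (130°) and section (115°): β = 15°.
tan(apparent dip) = tan 50° · sin 15° = 0.3084
apparent dip = arctan 0.3084 = 17.14°

17°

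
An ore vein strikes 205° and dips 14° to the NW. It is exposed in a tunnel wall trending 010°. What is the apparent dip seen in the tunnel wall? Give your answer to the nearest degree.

4°

The section lies 15° from the strike.
tan α = tan 14° × sin 15° = 0.2493 × 0.2588 = 0.0645
apparent dip = arctan 0.0645 = 3.69°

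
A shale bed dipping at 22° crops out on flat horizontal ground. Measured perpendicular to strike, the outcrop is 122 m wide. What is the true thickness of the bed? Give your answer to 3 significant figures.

45.7 m

True thickness t = w · sin(dip) = 122 × sin 22°
t = 122 × 0.3746 = 45.702 m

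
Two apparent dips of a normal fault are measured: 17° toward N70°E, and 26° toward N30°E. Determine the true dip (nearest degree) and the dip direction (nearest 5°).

The two traces are lines in the plane: v₁ = (sin 70°·cos 17°, cos 70°·cos 17°, −sin 17°), v₂ = (sin 30°·cos 26°, cos 30°·cos 26°, −sin 26°).
n = v₁ × v₂ = (0.084, 0.263, 0.552) (taken with n_z > 0).
Dip δ = arctan(|n_h|/n_z) = arctan(0.276/0.552) = 26.5°.
Dip direction = atan2(0.084, 0.263) = 18° (azimuth of n's horizontal projection).

true dip 27°, dip direction 020°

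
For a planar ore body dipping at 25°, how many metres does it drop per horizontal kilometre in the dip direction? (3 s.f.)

466 m

drop per km = 1000 × tan 25° = 1000 × 0.4663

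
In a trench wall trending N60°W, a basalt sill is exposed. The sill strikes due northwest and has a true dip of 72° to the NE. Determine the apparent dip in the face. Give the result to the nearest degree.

39°

The section lies 15° from the strike.
tan(apparent dip) = tan 72° · sin 15° = 0.7966
α = arctan(0.7966) = 38.54°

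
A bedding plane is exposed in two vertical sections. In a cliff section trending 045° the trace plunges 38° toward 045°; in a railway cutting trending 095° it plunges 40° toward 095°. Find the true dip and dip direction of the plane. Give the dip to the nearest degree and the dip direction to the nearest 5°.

Represent each trace as a vector plunging at its apparent dip toward its trend (east-north-up frame): v₁ = (0.557, 0.557, -0.616), v₂ = (0.763, -0.067, -0.643).
n = v₁ × v₂ = (0.399, 0.112, 0.462) (taken with n_z > 0).
True dip = arccos(n_z / |n|) = arccos(0.7446) = 41.9°.
Dip direction = atan2(0.399, 0.112) = 74° (azimuth of n's horizontal projection).

true dip 42°, dip direction 075°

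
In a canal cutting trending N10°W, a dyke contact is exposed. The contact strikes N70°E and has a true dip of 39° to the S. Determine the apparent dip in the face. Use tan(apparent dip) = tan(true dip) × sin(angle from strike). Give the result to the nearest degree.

39°

The strike is N70°E and the section trends N10°W; the acute angle between them is β = 80°.
tan(apparent dip) = tan 39° · sin 80° = 0.7975
apparent dip = arctan 0.7975 = 38.57°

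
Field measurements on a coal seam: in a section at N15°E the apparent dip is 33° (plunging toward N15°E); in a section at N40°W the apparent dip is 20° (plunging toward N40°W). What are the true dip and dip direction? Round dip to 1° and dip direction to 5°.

The two traces are lines in the plane: v₁ = (sin 15°·cos 33°, cos 15°·cos 33°, −sin 33°), v₂ = (sin 320°·cos 20°, cos 320°·cos 20°, −sin 20°).
n = v₁ × v₂ = (0.115, 0.403, 0.646) (taken with n_z > 0).
tan δ = √(n_x²+n_y²)/n_z = 0.419/0.646, so δ = 33.0°.
Dip direction = atan2(0.115, 0.403) = 16° (azimuth of n's horizontal projection).

true dip 33°, dip direction 015°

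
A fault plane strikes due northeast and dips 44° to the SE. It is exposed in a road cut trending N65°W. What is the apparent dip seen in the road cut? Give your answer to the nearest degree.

42°

The section lies 70° from the strike.
tan α = tan 44° × sin 70° = 0.9657 × 0.9397 = 0.9075
α = arctan(0.9075) = 42.22°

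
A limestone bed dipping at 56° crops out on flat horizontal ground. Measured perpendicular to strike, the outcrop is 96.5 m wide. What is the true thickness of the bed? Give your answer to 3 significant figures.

True thickness t = w · sin(dip) = 96.5 × sin 56°
t = 96.5 × 0.8290 = 80.002 m

80.0 m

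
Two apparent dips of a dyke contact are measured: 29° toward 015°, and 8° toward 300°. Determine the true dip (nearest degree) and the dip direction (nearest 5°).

Each apparent-dip line lies in the plane. As unit vectors (x east, y north, z up), v₁ plunges 29°→015° and v₂ plunges 8°→300°.
Cross product v₁ × v₂ gives the pole to the plane: n ∝ (0.122, 0.447, 0.837).
True dip = arccos(n_z / |n|) = arccos(0.8746) = 29.0°.
Dip direction = atan2(0.122, 0.447) = 15° (azimuth of n's horizontal projection).

true dip 29°, dip direction 015°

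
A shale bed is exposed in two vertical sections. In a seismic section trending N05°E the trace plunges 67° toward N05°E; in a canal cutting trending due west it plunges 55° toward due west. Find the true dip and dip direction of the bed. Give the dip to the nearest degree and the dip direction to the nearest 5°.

Represent each trace as a vector plunging at its apparent dip toward its trend (east-north-up frame): v₁ = (0.034, 0.389, -0.921), v₂ = (-0.574, -0.000, -0.819).
The plane normal is n = v₁ × v₂ ∝ (-0.319, 0.556, 0.223).
True dip = arccos(n_z / |n|) = arccos(0.3290) = 70.8°.
Dip direction = atan2(-0.319, 0.556) = 330° (azimuth of n's horizontal projection).

true dip 71°, dip direction 330°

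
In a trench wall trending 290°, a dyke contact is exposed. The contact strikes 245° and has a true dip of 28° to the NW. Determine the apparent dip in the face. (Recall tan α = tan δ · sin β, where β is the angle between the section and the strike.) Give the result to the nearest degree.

21°

Angle between strike (245°) and section (290°): β = 45°.
tan α = tan 28° × sin 45° = 0.5317 × 0.7071 = 0.3760
α = arctan(0.3760) = 20.61°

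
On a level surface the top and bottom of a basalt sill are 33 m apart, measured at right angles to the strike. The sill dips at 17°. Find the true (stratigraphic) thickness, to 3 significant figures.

True thickness t = w · sin(dip) = 33 × sin 17°
t = 33 × 0.2924 = 9.648 m

9.65 m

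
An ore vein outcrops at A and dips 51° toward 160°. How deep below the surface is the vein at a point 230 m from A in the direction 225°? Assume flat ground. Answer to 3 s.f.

The hole lies 65° from the dip direction, so the down-dip offset is 230 × cos 65° = 97.20 m.
Depth = down-dip offset × tan(dip) = 97.20 × tan 51° = 97.20 × 1.2349
Depth = 120.03 m

120 m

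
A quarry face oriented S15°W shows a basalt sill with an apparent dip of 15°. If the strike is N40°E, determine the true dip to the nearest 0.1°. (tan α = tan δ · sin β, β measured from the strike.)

The section is 25° from the strike.
tan δ = tan α / sin β = tan 15° / sin 25° = 0.2679 / 0.4226 = 0.6340
δ = arctan(0.6340) = 32.38°

32.4°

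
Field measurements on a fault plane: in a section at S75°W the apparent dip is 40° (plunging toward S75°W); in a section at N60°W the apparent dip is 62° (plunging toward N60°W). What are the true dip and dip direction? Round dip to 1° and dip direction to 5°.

true dip 63°, dip direction 320°

Represent each trace as a vector plunging at its apparent dip toward its trend (east-north-up frame): v₁ = (-0.740, -0.198, -0.643), v₂ = (-0.407, 0.235, -0.883).
The plane normal is n = v₁ × v₂ ∝ (-0.326, 0.392, 0.254).
Dip δ = arctan(|n_h|/n_z) = arctan(0.510/0.254) = 63.5°.
Dip direction = atan2(-0.326, 0.392) = 320° (azimuth of n's horizontal projection).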